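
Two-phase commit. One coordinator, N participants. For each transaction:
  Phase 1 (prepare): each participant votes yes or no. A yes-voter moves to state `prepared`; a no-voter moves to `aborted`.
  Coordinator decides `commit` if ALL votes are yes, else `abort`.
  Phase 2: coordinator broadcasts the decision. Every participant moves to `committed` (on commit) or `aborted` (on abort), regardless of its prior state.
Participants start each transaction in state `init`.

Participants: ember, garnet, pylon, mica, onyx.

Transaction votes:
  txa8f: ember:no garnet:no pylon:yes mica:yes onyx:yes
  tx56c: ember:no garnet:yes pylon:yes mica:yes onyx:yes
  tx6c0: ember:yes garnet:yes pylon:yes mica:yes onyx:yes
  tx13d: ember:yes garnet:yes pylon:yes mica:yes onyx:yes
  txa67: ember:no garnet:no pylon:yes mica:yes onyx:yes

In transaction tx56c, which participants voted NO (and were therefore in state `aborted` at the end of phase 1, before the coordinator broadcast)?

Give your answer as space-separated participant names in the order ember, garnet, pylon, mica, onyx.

Answer: ember

Derivation:
Txn tx56c phase 1: ember no -> aborted; garnet yes -> prepared; pylon yes -> prepared; mica yes -> prepared; onyx yes -> prepared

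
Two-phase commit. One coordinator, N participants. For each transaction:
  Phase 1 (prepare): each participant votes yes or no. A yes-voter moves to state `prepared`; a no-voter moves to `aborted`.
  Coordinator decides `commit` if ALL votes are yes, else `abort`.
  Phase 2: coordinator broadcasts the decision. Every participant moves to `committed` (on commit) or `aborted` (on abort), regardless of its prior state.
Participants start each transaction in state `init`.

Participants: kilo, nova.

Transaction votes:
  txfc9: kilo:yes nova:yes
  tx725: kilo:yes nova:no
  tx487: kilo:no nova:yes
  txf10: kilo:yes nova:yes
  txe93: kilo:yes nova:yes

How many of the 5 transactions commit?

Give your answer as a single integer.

Answer: 3

Derivation:
txfc9: all yes -> commit (commits=1)
tx725: no from nova -> abort (commits=1)
tx487: no from kilo -> abort (commits=1)
txf10: all yes -> commit (commits=2)
txe93: all yes -> commit (commits=3)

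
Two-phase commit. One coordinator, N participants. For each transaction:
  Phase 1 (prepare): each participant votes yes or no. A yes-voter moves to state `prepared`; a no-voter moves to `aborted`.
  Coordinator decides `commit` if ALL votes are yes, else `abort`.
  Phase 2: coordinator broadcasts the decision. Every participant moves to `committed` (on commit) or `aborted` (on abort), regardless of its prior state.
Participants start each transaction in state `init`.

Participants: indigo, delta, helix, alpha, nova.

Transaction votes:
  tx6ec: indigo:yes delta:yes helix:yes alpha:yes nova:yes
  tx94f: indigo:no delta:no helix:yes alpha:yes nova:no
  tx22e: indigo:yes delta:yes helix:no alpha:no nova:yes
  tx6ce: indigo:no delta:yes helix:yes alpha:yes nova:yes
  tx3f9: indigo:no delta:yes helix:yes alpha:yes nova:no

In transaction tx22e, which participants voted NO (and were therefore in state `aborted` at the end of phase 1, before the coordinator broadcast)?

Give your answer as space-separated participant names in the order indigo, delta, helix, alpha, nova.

Txn tx22e phase 1: indigo yes -> prepared; delta yes -> prepared; helix no -> aborted; alpha no -> aborted; nova yes -> prepared

Answer: helix alpha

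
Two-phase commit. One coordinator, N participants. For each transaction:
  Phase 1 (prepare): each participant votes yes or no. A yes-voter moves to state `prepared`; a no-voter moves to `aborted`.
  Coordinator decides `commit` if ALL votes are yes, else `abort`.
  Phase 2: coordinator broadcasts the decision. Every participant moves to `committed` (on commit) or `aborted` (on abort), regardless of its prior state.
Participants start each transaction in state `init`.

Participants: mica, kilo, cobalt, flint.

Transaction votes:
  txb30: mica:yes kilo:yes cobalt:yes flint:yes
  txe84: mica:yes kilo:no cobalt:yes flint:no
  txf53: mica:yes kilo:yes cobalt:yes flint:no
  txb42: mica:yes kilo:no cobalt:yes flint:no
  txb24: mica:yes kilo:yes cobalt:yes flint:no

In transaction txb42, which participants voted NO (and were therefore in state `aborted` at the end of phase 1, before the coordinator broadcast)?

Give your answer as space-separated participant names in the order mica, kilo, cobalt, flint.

Answer: kilo flint

Derivation:
Txn txb42 phase 1: mica yes -> prepared; kilo no -> aborted; cobalt yes -> prepared; flint no -> aborted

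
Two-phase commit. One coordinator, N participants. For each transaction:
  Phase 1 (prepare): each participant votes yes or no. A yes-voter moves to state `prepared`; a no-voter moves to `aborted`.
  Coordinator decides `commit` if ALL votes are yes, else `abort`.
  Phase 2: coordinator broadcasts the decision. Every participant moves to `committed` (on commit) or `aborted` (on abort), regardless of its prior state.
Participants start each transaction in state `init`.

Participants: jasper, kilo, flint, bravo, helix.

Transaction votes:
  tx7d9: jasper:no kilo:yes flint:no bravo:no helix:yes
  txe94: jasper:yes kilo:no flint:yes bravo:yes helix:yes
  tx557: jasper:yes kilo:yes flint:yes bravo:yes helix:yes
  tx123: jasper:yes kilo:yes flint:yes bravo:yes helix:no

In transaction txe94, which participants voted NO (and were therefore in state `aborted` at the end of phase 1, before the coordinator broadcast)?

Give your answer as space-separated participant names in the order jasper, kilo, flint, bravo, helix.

Txn txe94 phase 1: jasper yes -> prepared; kilo no -> aborted; flint yes -> prepared; bravo yes -> prepared; helix yes -> prepared

Answer: kilo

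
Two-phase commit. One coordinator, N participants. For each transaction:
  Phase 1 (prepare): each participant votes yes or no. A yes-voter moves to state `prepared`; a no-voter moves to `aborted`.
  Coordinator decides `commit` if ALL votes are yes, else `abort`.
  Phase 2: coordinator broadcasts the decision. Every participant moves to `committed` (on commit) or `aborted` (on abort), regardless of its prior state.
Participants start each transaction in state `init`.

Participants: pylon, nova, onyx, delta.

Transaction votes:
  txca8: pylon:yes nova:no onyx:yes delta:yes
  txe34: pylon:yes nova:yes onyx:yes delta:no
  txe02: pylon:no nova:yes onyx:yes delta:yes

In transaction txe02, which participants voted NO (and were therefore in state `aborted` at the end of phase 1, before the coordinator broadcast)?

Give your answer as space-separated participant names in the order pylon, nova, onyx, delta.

Answer: pylon

Derivation:
Txn txe02 phase 1: pylon no -> aborted; nova yes -> prepared; onyx yes -> prepared; delta yes -> prepared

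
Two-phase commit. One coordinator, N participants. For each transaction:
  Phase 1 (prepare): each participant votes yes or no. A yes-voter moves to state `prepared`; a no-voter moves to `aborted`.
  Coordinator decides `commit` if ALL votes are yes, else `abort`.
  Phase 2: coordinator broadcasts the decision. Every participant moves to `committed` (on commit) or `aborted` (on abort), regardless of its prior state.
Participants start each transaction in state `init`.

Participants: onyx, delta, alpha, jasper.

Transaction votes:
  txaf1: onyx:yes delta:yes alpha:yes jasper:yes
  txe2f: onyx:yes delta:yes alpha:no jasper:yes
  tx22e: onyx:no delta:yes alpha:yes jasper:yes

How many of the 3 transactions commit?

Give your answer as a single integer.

txaf1: all yes -> commit (commits=1)
txe2f: no from alpha -> abort (commits=1)
tx22e: no from onyx -> abort (commits=1)

Answer: 1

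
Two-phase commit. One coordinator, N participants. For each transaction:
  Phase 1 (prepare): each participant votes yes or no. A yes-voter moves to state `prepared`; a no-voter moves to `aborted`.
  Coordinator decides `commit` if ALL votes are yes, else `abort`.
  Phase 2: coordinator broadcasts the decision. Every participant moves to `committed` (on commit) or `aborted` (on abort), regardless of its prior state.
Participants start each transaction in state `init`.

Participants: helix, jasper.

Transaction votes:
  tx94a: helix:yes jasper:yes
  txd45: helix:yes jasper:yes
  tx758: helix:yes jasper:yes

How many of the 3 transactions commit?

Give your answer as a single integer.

Answer: 3

Derivation:
tx94a: all yes -> commit (commits=1)
txd45: all yes -> commit (commits=2)
tx758: all yes -> commit (commits=3)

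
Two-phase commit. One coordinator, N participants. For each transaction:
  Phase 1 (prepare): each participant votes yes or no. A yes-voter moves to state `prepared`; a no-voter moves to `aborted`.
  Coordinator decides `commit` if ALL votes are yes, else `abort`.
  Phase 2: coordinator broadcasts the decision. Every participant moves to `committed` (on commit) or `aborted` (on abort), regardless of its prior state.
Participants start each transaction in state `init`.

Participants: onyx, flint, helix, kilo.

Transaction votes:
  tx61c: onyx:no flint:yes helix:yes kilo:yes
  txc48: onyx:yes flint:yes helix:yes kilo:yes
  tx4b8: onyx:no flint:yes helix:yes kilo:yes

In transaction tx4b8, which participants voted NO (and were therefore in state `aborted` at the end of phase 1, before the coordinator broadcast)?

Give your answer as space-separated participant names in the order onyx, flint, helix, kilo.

Answer: onyx

Derivation:
Txn tx4b8 phase 1: onyx no -> aborted; flint yes -> prepared; helix yes -> prepared; kilo yes -> prepared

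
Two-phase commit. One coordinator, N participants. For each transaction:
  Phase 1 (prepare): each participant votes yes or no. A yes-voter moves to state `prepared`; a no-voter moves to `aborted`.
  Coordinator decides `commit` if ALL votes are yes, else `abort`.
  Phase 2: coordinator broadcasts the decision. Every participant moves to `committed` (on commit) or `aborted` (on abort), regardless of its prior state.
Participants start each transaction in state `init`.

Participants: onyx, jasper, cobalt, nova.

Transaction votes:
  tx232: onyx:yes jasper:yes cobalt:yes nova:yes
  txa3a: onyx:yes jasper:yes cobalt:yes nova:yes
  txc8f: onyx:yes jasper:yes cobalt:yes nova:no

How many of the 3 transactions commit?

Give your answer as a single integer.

tx232: all yes -> commit (commits=1)
txa3a: all yes -> commit (commits=2)
txc8f: no from nova -> abort (commits=2)

Answer: 2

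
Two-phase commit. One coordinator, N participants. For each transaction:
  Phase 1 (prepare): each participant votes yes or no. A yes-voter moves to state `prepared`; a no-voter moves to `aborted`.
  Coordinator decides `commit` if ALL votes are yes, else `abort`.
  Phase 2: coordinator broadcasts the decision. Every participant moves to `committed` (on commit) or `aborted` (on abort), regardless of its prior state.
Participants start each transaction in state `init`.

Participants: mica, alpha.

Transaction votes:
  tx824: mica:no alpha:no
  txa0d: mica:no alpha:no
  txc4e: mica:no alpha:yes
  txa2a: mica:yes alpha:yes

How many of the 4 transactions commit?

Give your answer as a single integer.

Answer: 1

Derivation:
tx824: no from mica, alpha -> abort (commits=0)
txa0d: no from mica, alpha -> abort (commits=0)
txc4e: no from mica -> abort (commits=0)
txa2a: all yes -> commit (commits=1)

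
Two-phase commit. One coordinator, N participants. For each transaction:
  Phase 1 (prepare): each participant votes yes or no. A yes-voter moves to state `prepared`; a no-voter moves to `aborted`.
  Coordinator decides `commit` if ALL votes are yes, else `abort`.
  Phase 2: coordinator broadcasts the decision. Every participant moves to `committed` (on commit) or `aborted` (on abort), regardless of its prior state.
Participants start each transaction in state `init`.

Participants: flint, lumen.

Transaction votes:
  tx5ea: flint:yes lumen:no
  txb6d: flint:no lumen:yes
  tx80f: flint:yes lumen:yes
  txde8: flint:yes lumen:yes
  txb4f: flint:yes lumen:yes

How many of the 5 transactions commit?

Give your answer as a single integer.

Answer: 3

Derivation:
tx5ea: no from lumen -> abort (commits=0)
txb6d: no from flint -> abort (commits=0)
tx80f: all yes -> commit (commits=1)
txde8: all yes -> commit (commits=2)
txb4f: all yes -> commit (commits=3)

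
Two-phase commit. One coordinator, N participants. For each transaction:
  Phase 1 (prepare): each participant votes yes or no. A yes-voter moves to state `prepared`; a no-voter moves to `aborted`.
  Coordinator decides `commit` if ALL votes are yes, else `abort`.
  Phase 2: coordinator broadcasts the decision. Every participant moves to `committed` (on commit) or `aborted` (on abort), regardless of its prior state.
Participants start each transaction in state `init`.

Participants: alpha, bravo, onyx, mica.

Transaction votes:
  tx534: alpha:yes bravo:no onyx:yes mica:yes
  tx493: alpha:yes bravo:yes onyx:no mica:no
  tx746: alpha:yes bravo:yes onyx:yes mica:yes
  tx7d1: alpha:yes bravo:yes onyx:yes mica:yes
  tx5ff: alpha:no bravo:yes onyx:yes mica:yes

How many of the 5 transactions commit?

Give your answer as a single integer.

tx534: no from bravo -> abort (commits=0)
tx493: no from onyx, mica -> abort (commits=0)
tx746: all yes -> commit (commits=1)
tx7d1: all yes -> commit (commits=2)
tx5ff: no from alpha -> abort (commits=2)

Answer: 2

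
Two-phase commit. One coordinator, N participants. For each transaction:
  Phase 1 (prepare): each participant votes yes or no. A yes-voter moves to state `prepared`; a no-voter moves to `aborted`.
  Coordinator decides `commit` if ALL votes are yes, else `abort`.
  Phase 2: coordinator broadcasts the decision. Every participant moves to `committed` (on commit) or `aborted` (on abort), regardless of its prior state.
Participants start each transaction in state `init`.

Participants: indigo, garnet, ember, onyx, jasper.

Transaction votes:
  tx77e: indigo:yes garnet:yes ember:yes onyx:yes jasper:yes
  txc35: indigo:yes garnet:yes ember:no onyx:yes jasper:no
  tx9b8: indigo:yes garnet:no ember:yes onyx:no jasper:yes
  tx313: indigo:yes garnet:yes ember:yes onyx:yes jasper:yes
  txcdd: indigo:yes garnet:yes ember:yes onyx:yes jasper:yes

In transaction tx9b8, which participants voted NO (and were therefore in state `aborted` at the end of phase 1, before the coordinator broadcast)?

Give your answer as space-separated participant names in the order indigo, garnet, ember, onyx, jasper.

Txn tx9b8 phase 1: indigo yes -> prepared; garnet no -> aborted; ember yes -> prepared; onyx no -> aborted; jasper yes -> prepared

Answer: garnet onyx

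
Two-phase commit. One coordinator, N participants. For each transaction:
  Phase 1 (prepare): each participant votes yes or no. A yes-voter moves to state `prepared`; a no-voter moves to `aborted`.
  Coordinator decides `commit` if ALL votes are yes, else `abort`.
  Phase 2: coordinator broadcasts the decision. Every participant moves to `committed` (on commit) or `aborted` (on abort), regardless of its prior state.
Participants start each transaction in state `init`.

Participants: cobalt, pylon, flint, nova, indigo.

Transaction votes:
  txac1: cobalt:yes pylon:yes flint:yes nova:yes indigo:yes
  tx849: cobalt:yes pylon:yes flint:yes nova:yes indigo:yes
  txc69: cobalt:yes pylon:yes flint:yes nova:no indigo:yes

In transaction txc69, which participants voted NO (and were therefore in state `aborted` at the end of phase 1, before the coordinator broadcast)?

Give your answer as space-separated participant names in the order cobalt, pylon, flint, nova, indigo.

Txn txc69 phase 1: cobalt yes -> prepared; pylon yes -> prepared; flint yes -> prepared; nova no -> aborted; indigo yes -> prepared

Answer: nova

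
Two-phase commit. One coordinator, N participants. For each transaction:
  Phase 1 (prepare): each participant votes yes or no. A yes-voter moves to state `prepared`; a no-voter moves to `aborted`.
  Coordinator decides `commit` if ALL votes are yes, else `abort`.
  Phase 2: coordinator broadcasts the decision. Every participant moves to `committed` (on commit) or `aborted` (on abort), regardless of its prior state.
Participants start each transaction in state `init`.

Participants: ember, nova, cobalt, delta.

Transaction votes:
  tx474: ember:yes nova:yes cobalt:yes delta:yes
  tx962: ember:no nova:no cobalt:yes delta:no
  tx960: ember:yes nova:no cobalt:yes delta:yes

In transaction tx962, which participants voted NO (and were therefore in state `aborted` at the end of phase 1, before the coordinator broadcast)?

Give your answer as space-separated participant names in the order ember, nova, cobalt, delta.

Txn tx962 phase 1: ember no -> aborted; nova no -> aborted; cobalt yes -> prepared; delta no -> aborted

Answer: ember nova delta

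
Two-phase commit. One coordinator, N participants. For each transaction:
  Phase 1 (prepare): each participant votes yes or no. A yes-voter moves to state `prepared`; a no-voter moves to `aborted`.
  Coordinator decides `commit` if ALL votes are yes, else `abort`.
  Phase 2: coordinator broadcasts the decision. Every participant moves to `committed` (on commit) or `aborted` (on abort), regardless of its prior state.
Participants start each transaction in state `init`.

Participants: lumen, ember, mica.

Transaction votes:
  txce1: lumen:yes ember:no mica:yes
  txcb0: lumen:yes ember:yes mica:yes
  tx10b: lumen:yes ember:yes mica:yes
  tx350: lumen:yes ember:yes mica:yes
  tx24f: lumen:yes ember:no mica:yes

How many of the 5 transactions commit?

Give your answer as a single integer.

txce1: no from ember -> abort (commits=0)
txcb0: all yes -> commit (commits=1)
tx10b: all yes -> commit (commits=2)
tx350: all yes -> commit (commits=3)
tx24f: no from ember -> abort (commits=3)

Answer: 3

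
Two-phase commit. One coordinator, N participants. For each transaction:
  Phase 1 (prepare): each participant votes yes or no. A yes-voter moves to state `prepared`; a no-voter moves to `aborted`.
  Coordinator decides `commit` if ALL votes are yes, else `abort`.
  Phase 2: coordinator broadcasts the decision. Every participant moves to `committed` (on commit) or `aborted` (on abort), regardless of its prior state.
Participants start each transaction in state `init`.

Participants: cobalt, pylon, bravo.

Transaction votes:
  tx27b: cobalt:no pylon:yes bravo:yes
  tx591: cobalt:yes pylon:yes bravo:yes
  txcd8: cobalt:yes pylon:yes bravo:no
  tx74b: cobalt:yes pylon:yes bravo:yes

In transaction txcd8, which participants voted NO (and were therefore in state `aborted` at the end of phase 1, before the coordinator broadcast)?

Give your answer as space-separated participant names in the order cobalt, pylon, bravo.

Answer: bravo

Derivation:
Txn txcd8 phase 1: cobalt yes -> prepared; pylon yes -> prepared; bravo no -> aborted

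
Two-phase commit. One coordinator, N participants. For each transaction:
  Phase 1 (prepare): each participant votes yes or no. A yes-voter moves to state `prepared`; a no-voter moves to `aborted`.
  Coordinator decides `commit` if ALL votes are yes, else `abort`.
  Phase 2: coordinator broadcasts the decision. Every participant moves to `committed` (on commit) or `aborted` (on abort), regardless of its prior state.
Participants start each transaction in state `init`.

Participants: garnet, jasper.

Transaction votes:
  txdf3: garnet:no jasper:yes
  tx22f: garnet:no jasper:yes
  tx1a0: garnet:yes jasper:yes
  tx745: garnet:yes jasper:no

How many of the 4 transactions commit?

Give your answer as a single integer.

txdf3: no from garnet -> abort (commits=0)
tx22f: no from garnet -> abort (commits=0)
tx1a0: all yes -> commit (commits=1)
tx745: no from jasper -> abort (commits=1)

Answer: 1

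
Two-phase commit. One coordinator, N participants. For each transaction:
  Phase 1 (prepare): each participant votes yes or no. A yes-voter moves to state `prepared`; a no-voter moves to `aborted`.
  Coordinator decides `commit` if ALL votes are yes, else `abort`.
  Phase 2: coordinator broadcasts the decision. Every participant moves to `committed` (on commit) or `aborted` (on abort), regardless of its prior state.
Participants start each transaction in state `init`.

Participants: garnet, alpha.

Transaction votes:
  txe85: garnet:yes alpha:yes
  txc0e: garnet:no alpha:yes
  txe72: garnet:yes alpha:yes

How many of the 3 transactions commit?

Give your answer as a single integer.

Answer: 2

Derivation:
txe85: all yes -> commit (commits=1)
txc0e: no from garnet -> abort (commits=1)
txe72: all yes -> commit (commits=2)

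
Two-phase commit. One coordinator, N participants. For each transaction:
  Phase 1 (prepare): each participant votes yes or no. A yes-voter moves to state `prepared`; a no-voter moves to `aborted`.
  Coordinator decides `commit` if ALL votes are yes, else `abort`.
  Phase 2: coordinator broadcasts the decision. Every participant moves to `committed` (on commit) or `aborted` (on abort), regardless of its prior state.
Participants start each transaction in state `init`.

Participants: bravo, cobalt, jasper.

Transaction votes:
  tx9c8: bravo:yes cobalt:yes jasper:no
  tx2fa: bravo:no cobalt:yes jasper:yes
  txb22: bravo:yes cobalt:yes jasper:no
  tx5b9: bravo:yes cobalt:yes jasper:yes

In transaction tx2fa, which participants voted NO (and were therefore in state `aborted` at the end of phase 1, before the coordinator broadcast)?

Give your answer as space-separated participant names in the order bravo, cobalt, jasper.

Txn tx2fa phase 1: bravo no -> aborted; cobalt yes -> prepared; jasper yes -> prepared

Answer: bravo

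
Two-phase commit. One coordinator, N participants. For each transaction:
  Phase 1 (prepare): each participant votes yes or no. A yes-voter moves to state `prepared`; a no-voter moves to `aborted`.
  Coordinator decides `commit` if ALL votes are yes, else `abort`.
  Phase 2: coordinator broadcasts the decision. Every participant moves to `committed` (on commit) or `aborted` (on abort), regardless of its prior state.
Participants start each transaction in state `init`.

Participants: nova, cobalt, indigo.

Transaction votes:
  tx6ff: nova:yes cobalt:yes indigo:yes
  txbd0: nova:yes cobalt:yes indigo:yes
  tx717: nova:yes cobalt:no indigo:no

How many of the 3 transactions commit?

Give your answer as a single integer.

tx6ff: all yes -> commit (commits=1)
txbd0: all yes -> commit (commits=2)
tx717: no from cobalt, indigo -> abort (commits=2)

Answer: 2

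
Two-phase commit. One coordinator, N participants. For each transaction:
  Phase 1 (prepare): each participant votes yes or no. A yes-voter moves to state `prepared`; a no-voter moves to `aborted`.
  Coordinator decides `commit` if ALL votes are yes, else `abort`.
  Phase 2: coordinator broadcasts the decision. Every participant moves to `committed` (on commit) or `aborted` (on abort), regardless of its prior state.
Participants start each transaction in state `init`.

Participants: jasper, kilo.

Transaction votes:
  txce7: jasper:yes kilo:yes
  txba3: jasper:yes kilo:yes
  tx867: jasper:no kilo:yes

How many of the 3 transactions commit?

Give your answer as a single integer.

Answer: 2

Derivation:
txce7: all yes -> commit (commits=1)
txba3: all yes -> commit (commits=2)
tx867: no from jasper -> abort (commits=2)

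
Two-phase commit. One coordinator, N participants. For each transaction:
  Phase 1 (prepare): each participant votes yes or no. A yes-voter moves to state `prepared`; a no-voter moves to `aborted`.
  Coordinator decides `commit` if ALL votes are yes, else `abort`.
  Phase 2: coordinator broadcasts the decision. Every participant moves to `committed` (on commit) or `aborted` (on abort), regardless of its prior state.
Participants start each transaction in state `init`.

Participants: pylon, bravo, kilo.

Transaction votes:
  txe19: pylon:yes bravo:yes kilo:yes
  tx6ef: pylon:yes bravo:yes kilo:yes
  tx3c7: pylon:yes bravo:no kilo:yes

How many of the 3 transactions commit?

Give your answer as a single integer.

txe19: all yes -> commit (commits=1)
tx6ef: all yes -> commit (commits=2)
tx3c7: no from bravo -> abort (commits=2)

Answer: 2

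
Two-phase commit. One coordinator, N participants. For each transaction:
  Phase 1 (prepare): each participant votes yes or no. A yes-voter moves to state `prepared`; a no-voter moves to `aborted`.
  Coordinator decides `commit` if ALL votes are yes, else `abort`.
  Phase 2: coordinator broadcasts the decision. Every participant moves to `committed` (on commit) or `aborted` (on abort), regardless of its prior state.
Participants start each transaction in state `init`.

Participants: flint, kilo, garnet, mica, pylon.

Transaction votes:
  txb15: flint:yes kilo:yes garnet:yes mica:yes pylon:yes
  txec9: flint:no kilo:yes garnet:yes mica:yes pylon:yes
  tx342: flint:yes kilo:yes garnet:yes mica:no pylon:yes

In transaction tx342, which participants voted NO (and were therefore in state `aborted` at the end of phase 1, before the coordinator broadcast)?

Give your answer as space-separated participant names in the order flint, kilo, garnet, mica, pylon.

Txn tx342 phase 1: flint yes -> prepared; kilo yes -> prepared; garnet yes -> prepared; mica no -> aborted; pylon yes -> prepared

Answer: mica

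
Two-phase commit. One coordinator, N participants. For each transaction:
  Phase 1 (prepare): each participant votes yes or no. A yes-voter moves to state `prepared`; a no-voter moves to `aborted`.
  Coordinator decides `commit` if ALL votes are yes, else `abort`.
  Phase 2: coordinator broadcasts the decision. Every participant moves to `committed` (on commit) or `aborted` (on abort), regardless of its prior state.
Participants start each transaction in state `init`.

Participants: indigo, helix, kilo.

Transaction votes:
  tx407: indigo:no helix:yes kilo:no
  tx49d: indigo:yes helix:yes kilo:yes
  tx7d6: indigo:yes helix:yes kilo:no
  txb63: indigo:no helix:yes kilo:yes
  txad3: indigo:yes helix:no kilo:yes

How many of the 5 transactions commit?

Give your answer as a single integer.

Answer: 1

Derivation:
tx407: no from indigo, kilo -> abort (commits=0)
tx49d: all yes -> commit (commits=1)
tx7d6: no from kilo -> abort (commits=1)
txb63: no from indigo -> abort (commits=1)
txad3: no from helix -> abort (commits=1)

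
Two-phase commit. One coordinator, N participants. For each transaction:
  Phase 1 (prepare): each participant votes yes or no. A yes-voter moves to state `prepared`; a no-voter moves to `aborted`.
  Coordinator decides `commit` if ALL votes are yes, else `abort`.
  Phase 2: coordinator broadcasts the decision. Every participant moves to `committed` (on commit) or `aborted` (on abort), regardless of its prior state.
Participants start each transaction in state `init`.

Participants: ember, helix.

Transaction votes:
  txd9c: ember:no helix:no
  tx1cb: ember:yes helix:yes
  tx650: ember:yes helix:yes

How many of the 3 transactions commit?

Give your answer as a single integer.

txd9c: no from ember, helix -> abort (commits=0)
tx1cb: all yes -> commit (commits=1)
tx650: all yes -> commit (commits=2)

Answer: 2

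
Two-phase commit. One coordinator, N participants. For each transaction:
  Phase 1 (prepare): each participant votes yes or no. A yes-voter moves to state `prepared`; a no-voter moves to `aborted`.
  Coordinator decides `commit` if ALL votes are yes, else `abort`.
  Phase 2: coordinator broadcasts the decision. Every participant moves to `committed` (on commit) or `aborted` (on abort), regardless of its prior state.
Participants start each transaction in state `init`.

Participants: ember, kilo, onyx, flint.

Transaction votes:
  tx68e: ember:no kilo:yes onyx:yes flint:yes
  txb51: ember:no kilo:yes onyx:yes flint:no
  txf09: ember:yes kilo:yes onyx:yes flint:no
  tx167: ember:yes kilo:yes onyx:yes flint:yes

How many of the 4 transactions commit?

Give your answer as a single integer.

Answer: 1

Derivation:
tx68e: no from ember -> abort (commits=0)
txb51: no from ember, flint -> abort (commits=0)
txf09: no from flint -> abort (commits=0)
tx167: all yes -> commit (commits=1)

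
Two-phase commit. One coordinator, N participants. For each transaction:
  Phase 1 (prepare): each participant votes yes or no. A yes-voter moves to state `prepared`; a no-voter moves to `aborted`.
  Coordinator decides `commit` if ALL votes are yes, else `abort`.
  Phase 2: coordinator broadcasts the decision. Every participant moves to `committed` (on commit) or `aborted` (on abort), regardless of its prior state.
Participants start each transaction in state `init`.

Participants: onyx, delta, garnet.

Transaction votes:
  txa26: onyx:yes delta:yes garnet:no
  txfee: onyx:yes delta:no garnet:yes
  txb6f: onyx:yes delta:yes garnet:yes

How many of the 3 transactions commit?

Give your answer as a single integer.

txa26: no from garnet -> abort (commits=0)
txfee: no from delta -> abort (commits=0)
txb6f: all yes -> commit (commits=1)

Answer: 1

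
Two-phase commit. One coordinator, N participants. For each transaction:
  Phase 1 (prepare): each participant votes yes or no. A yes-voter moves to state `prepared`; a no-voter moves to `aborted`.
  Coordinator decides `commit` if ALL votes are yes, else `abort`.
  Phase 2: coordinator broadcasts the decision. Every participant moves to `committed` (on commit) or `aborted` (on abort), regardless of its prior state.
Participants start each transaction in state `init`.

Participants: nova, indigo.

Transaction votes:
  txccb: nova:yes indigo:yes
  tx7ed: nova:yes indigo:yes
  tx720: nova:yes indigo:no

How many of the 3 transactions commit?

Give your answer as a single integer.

Answer: 2

Derivation:
txccb: all yes -> commit (commits=1)
tx7ed: all yes -> commit (commits=2)
tx720: no from indigo -> abort (commits=2)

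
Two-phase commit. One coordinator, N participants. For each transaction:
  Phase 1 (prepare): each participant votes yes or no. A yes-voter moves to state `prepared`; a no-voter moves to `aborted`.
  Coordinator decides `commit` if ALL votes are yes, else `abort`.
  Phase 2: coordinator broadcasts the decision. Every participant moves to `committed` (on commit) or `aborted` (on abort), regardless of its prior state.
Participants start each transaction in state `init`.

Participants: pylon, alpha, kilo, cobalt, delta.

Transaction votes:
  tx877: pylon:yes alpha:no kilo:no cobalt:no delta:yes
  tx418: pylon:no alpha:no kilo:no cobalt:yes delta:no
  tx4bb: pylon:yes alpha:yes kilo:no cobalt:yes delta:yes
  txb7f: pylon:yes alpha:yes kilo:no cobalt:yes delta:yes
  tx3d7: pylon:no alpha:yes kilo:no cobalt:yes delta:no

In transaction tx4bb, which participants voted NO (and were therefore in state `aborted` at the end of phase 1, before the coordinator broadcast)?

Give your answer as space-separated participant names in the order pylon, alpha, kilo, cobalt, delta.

Answer: kilo

Derivation:
Txn tx4bb phase 1: pylon yes -> prepared; alpha yes -> prepared; kilo no -> aborted; cobalt yes -> prepared; delta yes -> prepared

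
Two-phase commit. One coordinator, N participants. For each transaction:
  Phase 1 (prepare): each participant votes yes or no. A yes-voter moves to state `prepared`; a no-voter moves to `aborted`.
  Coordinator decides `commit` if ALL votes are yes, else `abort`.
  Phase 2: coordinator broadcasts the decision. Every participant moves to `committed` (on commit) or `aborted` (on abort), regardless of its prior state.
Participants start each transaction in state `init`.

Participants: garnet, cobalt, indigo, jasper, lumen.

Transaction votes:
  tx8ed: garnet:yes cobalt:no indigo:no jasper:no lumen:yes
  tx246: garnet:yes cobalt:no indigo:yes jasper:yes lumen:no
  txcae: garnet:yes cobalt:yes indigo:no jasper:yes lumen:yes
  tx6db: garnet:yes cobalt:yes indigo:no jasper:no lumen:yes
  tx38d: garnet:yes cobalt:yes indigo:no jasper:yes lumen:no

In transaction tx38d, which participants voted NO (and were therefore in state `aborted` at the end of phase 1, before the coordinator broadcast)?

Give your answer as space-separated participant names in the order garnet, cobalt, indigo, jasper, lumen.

Txn tx38d phase 1: garnet yes -> prepared; cobalt yes -> prepared; indigo no -> aborted; jasper yes -> prepared; lumen no -> aborted

Answer: indigo lumen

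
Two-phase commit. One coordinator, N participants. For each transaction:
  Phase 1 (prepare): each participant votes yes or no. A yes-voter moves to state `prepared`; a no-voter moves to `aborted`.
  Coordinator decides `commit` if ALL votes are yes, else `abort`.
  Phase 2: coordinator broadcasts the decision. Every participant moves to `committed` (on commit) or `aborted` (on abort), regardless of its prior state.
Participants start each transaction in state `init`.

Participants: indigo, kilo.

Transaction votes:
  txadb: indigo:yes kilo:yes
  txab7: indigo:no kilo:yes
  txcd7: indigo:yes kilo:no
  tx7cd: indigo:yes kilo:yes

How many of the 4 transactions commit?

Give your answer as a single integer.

txadb: all yes -> commit (commits=1)
txab7: no from indigo -> abort (commits=1)
txcd7: no from kilo -> abort (commits=1)
tx7cd: all yes -> commit (commits=2)

Answer: 2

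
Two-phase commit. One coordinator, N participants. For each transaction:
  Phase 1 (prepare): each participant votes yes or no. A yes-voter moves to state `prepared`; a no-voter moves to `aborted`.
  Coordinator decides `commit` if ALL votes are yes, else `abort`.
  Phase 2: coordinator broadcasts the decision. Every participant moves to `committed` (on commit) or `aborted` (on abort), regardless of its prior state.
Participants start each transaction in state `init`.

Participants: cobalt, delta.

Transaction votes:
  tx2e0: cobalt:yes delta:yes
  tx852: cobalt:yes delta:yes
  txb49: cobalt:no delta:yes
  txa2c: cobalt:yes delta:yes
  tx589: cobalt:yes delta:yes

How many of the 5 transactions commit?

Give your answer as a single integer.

tx2e0: all yes -> commit (commits=1)
tx852: all yes -> commit (commits=2)
txb49: no from cobalt -> abort (commits=2)
txa2c: all yes -> commit (commits=3)
tx589: all yes -> commit (commits=4)

Answer: 4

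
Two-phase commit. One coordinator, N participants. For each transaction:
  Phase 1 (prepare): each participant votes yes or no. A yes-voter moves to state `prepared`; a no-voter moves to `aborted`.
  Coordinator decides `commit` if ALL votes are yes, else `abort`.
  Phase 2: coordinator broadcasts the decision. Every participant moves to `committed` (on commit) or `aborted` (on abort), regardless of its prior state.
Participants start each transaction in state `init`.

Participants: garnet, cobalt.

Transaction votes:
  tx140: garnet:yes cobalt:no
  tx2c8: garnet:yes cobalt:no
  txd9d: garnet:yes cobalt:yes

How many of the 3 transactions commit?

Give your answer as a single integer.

Answer: 1

Derivation:
tx140: no from cobalt -> abort (commits=0)
tx2c8: no from cobalt -> abort (commits=0)
txd9d: all yes -> commit (commits=1)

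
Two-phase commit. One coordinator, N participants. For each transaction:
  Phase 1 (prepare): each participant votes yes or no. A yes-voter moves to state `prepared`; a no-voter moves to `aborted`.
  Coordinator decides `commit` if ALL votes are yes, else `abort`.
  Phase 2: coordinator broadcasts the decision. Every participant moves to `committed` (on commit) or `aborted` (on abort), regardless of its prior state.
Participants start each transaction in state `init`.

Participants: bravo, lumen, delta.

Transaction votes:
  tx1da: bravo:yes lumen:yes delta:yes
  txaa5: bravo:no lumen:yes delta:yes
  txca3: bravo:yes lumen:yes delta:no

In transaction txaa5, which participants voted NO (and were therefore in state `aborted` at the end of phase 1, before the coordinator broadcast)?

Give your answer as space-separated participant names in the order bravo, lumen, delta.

Txn txaa5 phase 1: bravo no -> aborted; lumen yes -> prepared; delta yes -> prepared

Answer: bravo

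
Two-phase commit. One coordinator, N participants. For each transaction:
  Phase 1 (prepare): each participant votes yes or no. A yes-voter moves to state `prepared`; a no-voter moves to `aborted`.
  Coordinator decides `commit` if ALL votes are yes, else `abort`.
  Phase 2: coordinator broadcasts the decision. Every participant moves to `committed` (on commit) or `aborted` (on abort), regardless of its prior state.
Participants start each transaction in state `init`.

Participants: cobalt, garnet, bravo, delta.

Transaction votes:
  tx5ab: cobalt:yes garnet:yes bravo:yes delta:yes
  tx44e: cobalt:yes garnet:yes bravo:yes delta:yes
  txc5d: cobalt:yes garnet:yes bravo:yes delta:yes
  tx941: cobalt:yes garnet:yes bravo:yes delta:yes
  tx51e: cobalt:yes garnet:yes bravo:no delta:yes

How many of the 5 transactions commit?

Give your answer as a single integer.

tx5ab: all yes -> commit (commits=1)
tx44e: all yes -> commit (commits=2)
txc5d: all yes -> commit (commits=3)
tx941: all yes -> commit (commits=4)
tx51e: no from bravo -> abort (commits=4)

Answer: 4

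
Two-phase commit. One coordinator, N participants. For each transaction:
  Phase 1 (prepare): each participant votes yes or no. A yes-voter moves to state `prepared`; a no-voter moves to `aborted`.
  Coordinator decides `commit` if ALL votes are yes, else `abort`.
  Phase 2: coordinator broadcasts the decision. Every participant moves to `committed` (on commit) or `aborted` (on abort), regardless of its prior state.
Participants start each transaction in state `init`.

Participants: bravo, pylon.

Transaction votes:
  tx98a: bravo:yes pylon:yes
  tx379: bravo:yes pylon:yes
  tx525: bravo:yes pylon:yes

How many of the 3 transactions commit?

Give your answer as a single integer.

Answer: 3

Derivation:
tx98a: all yes -> commit (commits=1)
tx379: all yes -> commit (commits=2)
tx525: all yes -> commit (commits=3)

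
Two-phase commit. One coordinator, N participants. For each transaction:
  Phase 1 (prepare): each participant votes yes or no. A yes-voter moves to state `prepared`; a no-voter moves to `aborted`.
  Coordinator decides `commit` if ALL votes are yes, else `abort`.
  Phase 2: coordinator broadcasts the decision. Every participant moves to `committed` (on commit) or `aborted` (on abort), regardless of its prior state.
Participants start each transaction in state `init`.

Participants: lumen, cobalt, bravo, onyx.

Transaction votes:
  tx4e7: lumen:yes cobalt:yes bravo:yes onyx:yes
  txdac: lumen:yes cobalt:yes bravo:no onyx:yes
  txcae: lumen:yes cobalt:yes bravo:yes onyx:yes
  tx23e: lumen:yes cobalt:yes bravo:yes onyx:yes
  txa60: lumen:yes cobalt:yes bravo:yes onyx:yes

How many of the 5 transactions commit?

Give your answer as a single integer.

Answer: 4

Derivation:
tx4e7: all yes -> commit (commits=1)
txdac: no from bravo -> abort (commits=1)
txcae: all yes -> commit (commits=2)
tx23e: all yes -> commit (commits=3)
txa60: all yes -> commit (commits=4)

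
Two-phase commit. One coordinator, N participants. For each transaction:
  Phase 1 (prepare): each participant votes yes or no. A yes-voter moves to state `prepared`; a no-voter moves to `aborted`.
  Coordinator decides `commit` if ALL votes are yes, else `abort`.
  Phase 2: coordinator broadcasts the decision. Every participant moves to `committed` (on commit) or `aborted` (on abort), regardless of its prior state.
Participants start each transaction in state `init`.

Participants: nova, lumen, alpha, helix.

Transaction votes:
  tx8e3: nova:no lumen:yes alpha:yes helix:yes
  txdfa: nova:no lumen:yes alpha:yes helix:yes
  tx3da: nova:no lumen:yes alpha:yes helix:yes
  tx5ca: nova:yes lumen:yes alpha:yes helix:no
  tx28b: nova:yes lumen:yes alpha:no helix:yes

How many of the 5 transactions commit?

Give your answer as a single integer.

tx8e3: no from nova -> abort (commits=0)
txdfa: no from nova -> abort (commits=0)
tx3da: no from nova -> abort (commits=0)
tx5ca: no from helix -> abort (commits=0)
tx28b: no from alpha -> abort (commits=0)

Answer: 0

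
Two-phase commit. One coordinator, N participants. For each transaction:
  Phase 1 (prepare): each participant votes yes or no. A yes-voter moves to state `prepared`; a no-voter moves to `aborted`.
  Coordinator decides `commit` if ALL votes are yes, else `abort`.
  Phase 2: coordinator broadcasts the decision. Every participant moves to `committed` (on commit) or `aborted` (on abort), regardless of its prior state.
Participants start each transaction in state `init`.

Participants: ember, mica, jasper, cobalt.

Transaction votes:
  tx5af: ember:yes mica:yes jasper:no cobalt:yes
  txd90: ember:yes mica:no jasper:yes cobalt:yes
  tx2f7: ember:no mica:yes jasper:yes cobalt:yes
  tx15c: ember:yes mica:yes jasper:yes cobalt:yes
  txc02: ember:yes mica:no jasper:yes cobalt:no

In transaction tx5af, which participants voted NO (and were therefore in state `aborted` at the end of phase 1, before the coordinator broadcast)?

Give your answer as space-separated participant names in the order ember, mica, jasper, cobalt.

Txn tx5af phase 1: ember yes -> prepared; mica yes -> prepared; jasper no -> aborted; cobalt yes -> prepared

Answer: jasper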